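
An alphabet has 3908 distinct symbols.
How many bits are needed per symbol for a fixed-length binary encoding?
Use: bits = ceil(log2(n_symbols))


log2(3908) = 11.9322
Bracket: 2^11 = 2048 < 3908 <= 2^12 = 4096
So ceil(log2(3908)) = 12

bits = ceil(log2(3908)) = ceil(11.9322) = 12 bits


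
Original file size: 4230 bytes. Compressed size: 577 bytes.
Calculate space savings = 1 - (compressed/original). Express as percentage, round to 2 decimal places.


ratio = compressed/original = 577/4230 = 0.136407
savings = 1 - ratio = 1 - 0.136407 = 0.863593
as a percentage: 0.863593 * 100 = 86.36%

Space savings = 1 - 577/4230 = 86.36%


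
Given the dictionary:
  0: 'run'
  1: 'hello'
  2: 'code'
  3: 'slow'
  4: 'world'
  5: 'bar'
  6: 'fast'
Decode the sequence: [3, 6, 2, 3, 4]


Look up each index in the dictionary:
  3 -> 'slow'
  6 -> 'fast'
  2 -> 'code'
  3 -> 'slow'
  4 -> 'world'

Decoded: "slow fast code slow world"


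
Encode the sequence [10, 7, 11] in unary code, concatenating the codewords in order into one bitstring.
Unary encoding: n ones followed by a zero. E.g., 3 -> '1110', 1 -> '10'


Encode each number as n ones followed by a terminating 0:
  10 -> 11111111110 (11 bits)
  7 -> 11111110 (8 bits)
  11 -> 111111111110 (12 bits)
Total length = 11 + 8 + 12 = 31 bits.

Unary([10, 7, 11]) = 1111111111011111110111111111110 (31 bits)


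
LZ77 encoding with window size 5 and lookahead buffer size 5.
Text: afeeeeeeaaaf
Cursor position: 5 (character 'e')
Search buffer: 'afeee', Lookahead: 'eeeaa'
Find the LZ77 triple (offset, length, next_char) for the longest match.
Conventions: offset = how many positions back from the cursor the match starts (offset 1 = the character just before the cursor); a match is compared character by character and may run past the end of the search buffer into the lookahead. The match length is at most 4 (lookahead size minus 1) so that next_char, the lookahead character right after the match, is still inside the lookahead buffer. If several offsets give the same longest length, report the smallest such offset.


Try each offset into the search buffer:
  offset=1 (pos 4, char 'e'): match length 3
  offset=2 (pos 3, char 'e'): match length 3
  offset=3 (pos 2, char 'e'): match length 3
  offset=4 (pos 1, char 'f'): match length 0
  offset=5 (pos 0, char 'a'): match length 0
Longest match has length 3, found at offsets 1, 2, 3; take the smallest, offset 1.
next_char = character at position 5 + 3 = 8 -> 'a'

Best match: offset=1, length=3 (matching 'eee' starting at position 4)
LZ77 triple: (1, 3, 'a')


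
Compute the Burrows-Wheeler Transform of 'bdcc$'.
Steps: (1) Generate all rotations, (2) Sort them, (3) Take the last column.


Rotations (sorted):
  0: $bdcc -> last char: c
  1: bdcc$ -> last char: $
  2: c$bdc -> last char: c
  3: cc$bd -> last char: d
  4: dcc$b -> last char: b


BWT = c$cdb


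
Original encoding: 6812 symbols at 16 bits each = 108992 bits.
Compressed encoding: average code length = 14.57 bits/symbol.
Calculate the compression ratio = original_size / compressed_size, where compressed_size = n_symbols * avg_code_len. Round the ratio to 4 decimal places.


original_size = n_symbols * orig_bits = 6812 * 16 = 108992 bits
compressed_size = n_symbols * avg_code_len = 6812 * 14.57 = 99250.84 bits
ratio = original_size / compressed_size = 108992 / 99250.84 = 1.0981

Compression ratio = 1.0981


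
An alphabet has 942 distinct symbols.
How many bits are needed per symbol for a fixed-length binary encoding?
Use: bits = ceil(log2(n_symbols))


log2(942) = 9.8796
Bracket: 2^9 = 512 < 942 <= 2^10 = 1024
So ceil(log2(942)) = 10

bits = ceil(log2(942)) = ceil(9.8796) = 10 bits


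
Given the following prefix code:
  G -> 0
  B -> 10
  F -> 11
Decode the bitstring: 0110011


Decoding step by step:
Bits 0 -> G
Bits 11 -> F
Bits 0 -> G
Bits 0 -> G
Bits 11 -> F


Decoded message: GFGGF


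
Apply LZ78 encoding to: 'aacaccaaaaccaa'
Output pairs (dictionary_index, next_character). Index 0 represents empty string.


LZ78 encoding steps:
Dictionary: {0: ''}
Step 1: w='' (idx 0), next='a' -> output (0, 'a'), add 'a' as idx 1
Step 2: w='a' (idx 1), next='c' -> output (1, 'c'), add 'ac' as idx 2
Step 3: w='ac' (idx 2), next='c' -> output (2, 'c'), add 'acc' as idx 3
Step 4: w='a' (idx 1), next='a' -> output (1, 'a'), add 'aa' as idx 4
Step 5: w='aa' (idx 4), next='c' -> output (4, 'c'), add 'aac' as idx 5
Step 6: w='' (idx 0), next='c' -> output (0, 'c'), add 'c' as idx 6
Step 7: w='aa' (idx 4), end of input -> output (4, '')


Encoded: [(0, 'a'), (1, 'c'), (2, 'c'), (1, 'a'), (4, 'c'), (0, 'c'), (4, '')]


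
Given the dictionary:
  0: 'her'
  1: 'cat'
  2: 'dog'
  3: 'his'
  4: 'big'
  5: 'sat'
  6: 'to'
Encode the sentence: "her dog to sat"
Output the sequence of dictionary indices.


Look up each word in the dictionary:
  'her' -> 0
  'dog' -> 2
  'to' -> 6
  'sat' -> 5

Encoded: [0, 2, 6, 5]


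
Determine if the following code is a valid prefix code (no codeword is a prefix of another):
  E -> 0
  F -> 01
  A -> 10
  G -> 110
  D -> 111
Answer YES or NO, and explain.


Checking each pair (does one codeword prefix another?):
  E='0' vs F='01': prefix -- VIOLATION

NO -- this is NOT a valid prefix code. E (0) is a prefix of F (01).


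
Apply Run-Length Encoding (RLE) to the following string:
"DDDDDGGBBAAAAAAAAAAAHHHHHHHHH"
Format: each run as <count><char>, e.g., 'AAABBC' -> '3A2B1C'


Scanning runs left to right:
  i=0: run of 'D' x 5 -> '5D'
  i=5: run of 'G' x 2 -> '2G'
  i=7: run of 'B' x 2 -> '2B'
  i=9: run of 'A' x 11 -> '11A'
  i=20: run of 'H' x 9 -> '9H'

RLE = 5D2G2B11A9H


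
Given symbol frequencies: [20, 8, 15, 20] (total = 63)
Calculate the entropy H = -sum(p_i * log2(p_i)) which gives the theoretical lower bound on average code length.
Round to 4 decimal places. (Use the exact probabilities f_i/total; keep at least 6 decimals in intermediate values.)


Per-symbol terms -p_i * log2(p_i) with p_i = f_i/63:
  p = 20/63 = 0.317460: log2(p) = -1.655352, -p*log2(p) = 0.525509
  p = 8/63 = 0.126984: log2(p) = -2.977280, -p*log2(p) = 0.378067
  p = 15/63 = 0.238095: log2(p) = -2.070389, -p*log2(p) = 0.492950
  p = 20/63 = 0.317460: log2(p) = -1.655352, -p*log2(p) = 0.525509
H = 0.525509 + 0.378067 + 0.492950 + 0.525509 = 1.922035

H = 1.922 bits/symbol


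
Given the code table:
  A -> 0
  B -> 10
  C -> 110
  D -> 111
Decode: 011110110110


Decoding:
0 -> A
111 -> D
10 -> B
110 -> C
110 -> C


Result: ADBCC


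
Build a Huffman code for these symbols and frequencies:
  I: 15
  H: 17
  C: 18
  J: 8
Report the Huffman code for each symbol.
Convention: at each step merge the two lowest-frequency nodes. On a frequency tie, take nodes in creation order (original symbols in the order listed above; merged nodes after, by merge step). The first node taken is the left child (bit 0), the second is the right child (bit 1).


Huffman tree construction:
Step 1: Merge J(8) + I(15) = 23
Step 2: Merge H(17) + C(18) = 35
Step 3: Merge (J+I)(23) + (H+C)(35) = 58
Read each symbol's code off the tree from the root (left child = 0, right child = 1).

Codes:
  I: 01 (length 2)
  H: 10 (length 2)
  C: 11 (length 2)
  J: 00 (length 2)
Average code length: 116/58 = 2.0000 bits/symbol


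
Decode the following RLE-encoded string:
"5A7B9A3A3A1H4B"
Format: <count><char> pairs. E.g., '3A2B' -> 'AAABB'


Expanding each <count><char> pair:
  5A -> 'AAAAA'
  7B -> 'BBBBBBB'
  9A -> 'AAAAAAAAA'
  3A -> 'AAA'
  3A -> 'AAA'
  1H -> 'H'
  4B -> 'BBBB'

Decoded = AAAAABBBBBBBAAAAAAAAAAAAAAAHBBBB


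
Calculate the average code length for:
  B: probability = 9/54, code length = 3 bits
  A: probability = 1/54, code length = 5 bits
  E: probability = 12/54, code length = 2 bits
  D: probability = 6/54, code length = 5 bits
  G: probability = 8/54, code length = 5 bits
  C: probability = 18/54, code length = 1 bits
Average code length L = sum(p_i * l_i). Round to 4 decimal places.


Weighted contributions p_i * l_i:
  B: (9/54) * 3 = 27/54
  A: (1/54) * 5 = 5/54
  E: (12/54) * 2 = 24/54
  D: (6/54) * 5 = 30/54
  G: (8/54) * 5 = 40/54
  C: (18/54) * 1 = 18/54
Sum = (27 + 5 + 24 + 30 + 40 + 18)/54 = 144/54

L = 144/54 = 2.6667 bits/symbol


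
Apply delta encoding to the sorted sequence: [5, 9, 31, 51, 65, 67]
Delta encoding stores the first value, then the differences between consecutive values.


First value: 5
Deltas:
  9 - 5 = 4
  31 - 9 = 22
  51 - 31 = 20
  65 - 51 = 14
  67 - 65 = 2


Delta encoded: [5, 4, 22, 20, 14, 2]


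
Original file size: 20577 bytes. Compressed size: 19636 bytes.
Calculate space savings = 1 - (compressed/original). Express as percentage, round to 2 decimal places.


ratio = compressed/original = 19636/20577 = 0.954269
savings = 1 - ratio = 1 - 0.954269 = 0.045731
as a percentage: 0.045731 * 100 = 4.57%

Space savings = 1 - 19636/20577 = 4.57%


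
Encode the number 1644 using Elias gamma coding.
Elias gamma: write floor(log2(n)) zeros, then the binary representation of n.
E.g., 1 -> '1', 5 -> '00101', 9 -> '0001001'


num_bits = floor(log2(1644)) + 1 = 11
leading_zeros = num_bits - 1 = 10
binary(1644) = 11001101100

Elias gamma(1644) = '0000000000' + '11001101100' = 000000000011001101100 (21 bits)


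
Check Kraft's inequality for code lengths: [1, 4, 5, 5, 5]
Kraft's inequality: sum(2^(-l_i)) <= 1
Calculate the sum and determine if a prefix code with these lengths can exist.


Sum = 2^(-1) + 2^(-4) + 2^(-5) + 2^(-5) + 2^(-5)
    = 0.5 + 0.0625 + 0.03125 + 0.03125 + 0.03125
    = 21/32 = 0.65625
Since 0.65625 <= 1, Kraft's inequality IS satisfied.
A prefix code with these lengths CAN exist.

Kraft sum = 0.65625. Satisfied.


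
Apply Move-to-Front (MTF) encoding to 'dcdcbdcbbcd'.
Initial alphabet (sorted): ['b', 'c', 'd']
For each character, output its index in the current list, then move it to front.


MTF encoding:
'd': index 2 in ['b', 'c', 'd'] -> ['d', 'b', 'c']
'c': index 2 in ['d', 'b', 'c'] -> ['c', 'd', 'b']
'd': index 1 in ['c', 'd', 'b'] -> ['d', 'c', 'b']
'c': index 1 in ['d', 'c', 'b'] -> ['c', 'd', 'b']
'b': index 2 in ['c', 'd', 'b'] -> ['b', 'c', 'd']
'd': index 2 in ['b', 'c', 'd'] -> ['d', 'b', 'c']
'c': index 2 in ['d', 'b', 'c'] -> ['c', 'd', 'b']
'b': index 2 in ['c', 'd', 'b'] -> ['b', 'c', 'd']
'b': index 0 in ['b', 'c', 'd'] -> ['b', 'c', 'd']
'c': index 1 in ['b', 'c', 'd'] -> ['c', 'b', 'd']
'd': index 2 in ['c', 'b', 'd'] -> ['d', 'c', 'b']


Output: [2, 2, 1, 1, 2, 2, 2, 2, 0, 1, 2]


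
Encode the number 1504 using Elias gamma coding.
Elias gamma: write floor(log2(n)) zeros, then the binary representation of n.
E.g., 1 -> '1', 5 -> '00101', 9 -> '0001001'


num_bits = floor(log2(1504)) + 1 = 11
leading_zeros = num_bits - 1 = 10
binary(1504) = 10111100000

Elias gamma(1504) = '0000000000' + '10111100000' = 000000000010111100000 (21 bits)


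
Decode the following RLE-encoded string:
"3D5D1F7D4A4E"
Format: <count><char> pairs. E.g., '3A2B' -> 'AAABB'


Expanding each <count><char> pair:
  3D -> 'DDD'
  5D -> 'DDDDD'
  1F -> 'F'
  7D -> 'DDDDDDD'
  4A -> 'AAAA'
  4E -> 'EEEE'

Decoded = DDDDDDDDFDDDDDDDAAAAEEEE


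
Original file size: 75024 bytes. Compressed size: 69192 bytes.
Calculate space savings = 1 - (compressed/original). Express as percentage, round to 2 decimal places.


ratio = compressed/original = 69192/75024 = 0.922265
savings = 1 - ratio = 1 - 0.922265 = 0.077735
as a percentage: 0.077735 * 100 = 7.77%

Space savings = 1 - 69192/75024 = 7.77%


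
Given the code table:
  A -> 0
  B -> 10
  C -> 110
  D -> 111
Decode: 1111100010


Decoding:
111 -> D
110 -> C
0 -> A
0 -> A
10 -> B


Result: DCAAB


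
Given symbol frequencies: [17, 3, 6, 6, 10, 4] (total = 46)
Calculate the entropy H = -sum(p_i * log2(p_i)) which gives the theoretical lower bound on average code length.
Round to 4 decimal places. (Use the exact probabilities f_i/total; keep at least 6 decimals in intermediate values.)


Per-symbol terms -p_i * log2(p_i) with p_i = f_i/46:
  p = 17/46 = 0.369565: log2(p) = -1.436099, -p*log2(p) = 0.530732
  p = 3/46 = 0.065217: log2(p) = -3.938599, -p*log2(p) = 0.256865
  p = 6/46 = 0.130435: log2(p) = -2.938599, -p*log2(p) = 0.383296
  p = 6/46 = 0.130435: log2(p) = -2.938599, -p*log2(p) = 0.383296
  p = 10/46 = 0.217391: log2(p) = -2.201634, -p*log2(p) = 0.478616
  p = 4/46 = 0.086957: log2(p) = -3.523562, -p*log2(p) = 0.306397
H = 0.530732 + 0.256865 + 0.383296 + 0.383296 + 0.478616 + 0.306397 = 2.339202

H = 2.3392 bits/symbol


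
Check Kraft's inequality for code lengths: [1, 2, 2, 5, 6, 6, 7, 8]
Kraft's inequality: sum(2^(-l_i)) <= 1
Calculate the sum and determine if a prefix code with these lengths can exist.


Sum = 2^(-1) + 2^(-2) + 2^(-2) + 2^(-5) + 2^(-6) + 2^(-6) + 2^(-7) + 2^(-8)
    = 0.5 + 0.25 + 0.25 + 0.03125 + 0.015625 + 0.015625 + 0.0078125 + 0.00390625
    = 275/256 = 1.07421875
Since 1.07421875 > 1, Kraft's inequality is NOT satisfied.
A prefix code with these lengths CANNOT exist.

Kraft sum = 1.07421875. Not satisfied.


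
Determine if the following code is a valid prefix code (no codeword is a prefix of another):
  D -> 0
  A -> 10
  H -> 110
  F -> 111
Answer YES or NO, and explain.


Checking each pair (does one codeword prefix another?):
  D='0' vs A='10': no prefix
  D='0' vs H='110': no prefix
  D='0' vs F='111': no prefix
  A='10' vs D='0': no prefix
  A='10' vs H='110': no prefix
  A='10' vs F='111': no prefix
  H='110' vs D='0': no prefix
  H='110' vs A='10': no prefix
  H='110' vs F='111': no prefix
  F='111' vs D='0': no prefix
  F='111' vs A='10': no prefix
  F='111' vs H='110': no prefix
No violation found over all pairs.

YES -- this is a valid prefix code. No codeword is a prefix of any other codeword.


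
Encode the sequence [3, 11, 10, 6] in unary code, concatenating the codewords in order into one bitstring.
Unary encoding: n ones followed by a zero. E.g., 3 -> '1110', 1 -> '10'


Encode each number as n ones followed by a terminating 0:
  3 -> 1110 (4 bits)
  11 -> 111111111110 (12 bits)
  10 -> 11111111110 (11 bits)
  6 -> 1111110 (7 bits)
Total length = 4 + 12 + 11 + 7 = 34 bits.

Unary([3, 11, 10, 6]) = 1110111111111110111111111101111110 (34 bits)


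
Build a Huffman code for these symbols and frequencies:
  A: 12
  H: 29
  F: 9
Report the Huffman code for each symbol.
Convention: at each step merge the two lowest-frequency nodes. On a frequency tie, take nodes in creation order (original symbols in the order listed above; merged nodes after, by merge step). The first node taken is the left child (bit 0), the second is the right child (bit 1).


Huffman tree construction:
Step 1: Merge F(9) + A(12) = 21
Step 2: Merge (F+A)(21) + H(29) = 50
Read each symbol's code off the tree from the root (left child = 0, right child = 1).

Codes:
  A: 01 (length 2)
  H: 1 (length 1)
  F: 00 (length 2)
Average code length: 71/50 = 1.4200 bits/symbol


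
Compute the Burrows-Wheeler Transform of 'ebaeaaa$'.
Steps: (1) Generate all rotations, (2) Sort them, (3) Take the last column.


Rotations (sorted):
  0: $ebaeaaa -> last char: a
  1: a$ebaeaa -> last char: a
  2: aa$ebaea -> last char: a
  3: aaa$ebae -> last char: e
  4: aeaaa$eb -> last char: b
  5: baeaaa$e -> last char: e
  6: eaaa$eba -> last char: a
  7: ebaeaaa$ -> last char: $


BWT = aaaebea$


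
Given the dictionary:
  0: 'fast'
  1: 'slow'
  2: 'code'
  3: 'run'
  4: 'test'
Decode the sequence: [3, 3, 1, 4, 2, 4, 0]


Look up each index in the dictionary:
  3 -> 'run'
  3 -> 'run'
  1 -> 'slow'
  4 -> 'test'
  2 -> 'code'
  4 -> 'test'
  0 -> 'fast'

Decoded: "run run slow test code test fast"


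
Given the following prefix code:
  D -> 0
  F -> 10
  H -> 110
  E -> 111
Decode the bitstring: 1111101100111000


Decoding step by step:
Bits 111 -> E
Bits 110 -> H
Bits 110 -> H
Bits 0 -> D
Bits 111 -> E
Bits 0 -> D
Bits 0 -> D
Bits 0 -> D


Decoded message: EHHDEDDD


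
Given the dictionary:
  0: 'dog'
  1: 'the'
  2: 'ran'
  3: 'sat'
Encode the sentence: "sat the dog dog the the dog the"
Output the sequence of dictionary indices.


Look up each word in the dictionary:
  'sat' -> 3
  'the' -> 1
  'dog' -> 0
  'dog' -> 0
  'the' -> 1
  'the' -> 1
  'dog' -> 0
  'the' -> 1

Encoded: [3, 1, 0, 0, 1, 1, 0, 1]


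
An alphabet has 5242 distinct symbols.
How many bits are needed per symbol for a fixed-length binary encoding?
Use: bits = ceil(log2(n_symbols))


log2(5242) = 12.3559
Bracket: 2^12 = 4096 < 5242 <= 2^13 = 8192
So ceil(log2(5242)) = 13

bits = ceil(log2(5242)) = ceil(12.3559) = 13 bits


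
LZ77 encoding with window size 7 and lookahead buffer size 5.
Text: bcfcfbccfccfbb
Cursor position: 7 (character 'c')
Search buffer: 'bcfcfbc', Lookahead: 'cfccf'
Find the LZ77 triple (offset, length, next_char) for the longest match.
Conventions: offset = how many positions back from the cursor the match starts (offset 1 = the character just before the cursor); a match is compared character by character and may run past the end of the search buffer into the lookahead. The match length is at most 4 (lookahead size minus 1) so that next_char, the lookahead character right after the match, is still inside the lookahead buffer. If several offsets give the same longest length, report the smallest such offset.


Try each offset into the search buffer:
  offset=1 (pos 6, char 'c'): match length 1
  offset=2 (pos 5, char 'b'): match length 0
  offset=3 (pos 4, char 'f'): match length 0
  offset=4 (pos 3, char 'c'): match length 2
  offset=5 (pos 2, char 'f'): match length 0
  offset=6 (pos 1, char 'c'): match length 3
  offset=7 (pos 0, char 'b'): match length 0
Longest match has length 3 at offset 6.
next_char = character at position 7 + 3 = 10 -> 'c'

Best match: offset=6, length=3 (matching 'cfc' starting at position 1)
LZ77 triple: (6, 3, 'c')


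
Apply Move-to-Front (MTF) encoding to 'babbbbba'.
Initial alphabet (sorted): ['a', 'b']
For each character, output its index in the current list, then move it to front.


MTF encoding:
'b': index 1 in ['a', 'b'] -> ['b', 'a']
'a': index 1 in ['b', 'a'] -> ['a', 'b']
'b': index 1 in ['a', 'b'] -> ['b', 'a']
'b': index 0 in ['b', 'a'] -> ['b', 'a']
'b': index 0 in ['b', 'a'] -> ['b', 'a']
'b': index 0 in ['b', 'a'] -> ['b', 'a']
'b': index 0 in ['b', 'a'] -> ['b', 'a']
'a': index 1 in ['b', 'a'] -> ['a', 'b']


Output: [1, 1, 1, 0, 0, 0, 0, 1]


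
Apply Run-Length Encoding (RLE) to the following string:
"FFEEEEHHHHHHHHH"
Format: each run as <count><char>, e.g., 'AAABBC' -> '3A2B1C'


Scanning runs left to right:
  i=0: run of 'F' x 2 -> '2F'
  i=2: run of 'E' x 4 -> '4E'
  i=6: run of 'H' x 9 -> '9H'

RLE = 2F4E9H


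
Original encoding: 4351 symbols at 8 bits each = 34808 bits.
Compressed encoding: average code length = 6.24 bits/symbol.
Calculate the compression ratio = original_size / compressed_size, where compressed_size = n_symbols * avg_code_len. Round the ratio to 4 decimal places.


original_size = n_symbols * orig_bits = 4351 * 8 = 34808 bits
compressed_size = n_symbols * avg_code_len = 4351 * 6.24 = 27150.24 bits
ratio = original_size / compressed_size = 34808 / 27150.24 = 1.2821

Compression ratio = 1.2821


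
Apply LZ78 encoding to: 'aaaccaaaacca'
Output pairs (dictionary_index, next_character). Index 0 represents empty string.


LZ78 encoding steps:
Dictionary: {0: ''}
Step 1: w='' (idx 0), next='a' -> output (0, 'a'), add 'a' as idx 1
Step 2: w='a' (idx 1), next='a' -> output (1, 'a'), add 'aa' as idx 2
Step 3: w='' (idx 0), next='c' -> output (0, 'c'), add 'c' as idx 3
Step 4: w='c' (idx 3), next='a' -> output (3, 'a'), add 'ca' as idx 4
Step 5: w='aa' (idx 2), next='a' -> output (2, 'a'), add 'aaa' as idx 5
Step 6: w='c' (idx 3), next='c' -> output (3, 'c'), add 'cc' as idx 6
Step 7: w='a' (idx 1), end of input -> output (1, '')


Encoded: [(0, 'a'), (1, 'a'), (0, 'c'), (3, 'a'), (2, 'a'), (3, 'c'), (1, '')]


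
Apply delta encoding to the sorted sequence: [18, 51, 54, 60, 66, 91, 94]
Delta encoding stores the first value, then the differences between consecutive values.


First value: 18
Deltas:
  51 - 18 = 33
  54 - 51 = 3
  60 - 54 = 6
  66 - 60 = 6
  91 - 66 = 25
  94 - 91 = 3


Delta encoded: [18, 33, 3, 6, 6, 25, 3]


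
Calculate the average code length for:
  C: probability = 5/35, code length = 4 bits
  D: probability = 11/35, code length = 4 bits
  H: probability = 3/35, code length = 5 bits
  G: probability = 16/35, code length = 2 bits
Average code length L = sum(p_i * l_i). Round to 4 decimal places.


Weighted contributions p_i * l_i:
  C: (5/35) * 4 = 20/35
  D: (11/35) * 4 = 44/35
  H: (3/35) * 5 = 15/35
  G: (16/35) * 2 = 32/35
Sum = (20 + 44 + 15 + 32)/35 = 111/35

L = 111/35 = 3.1714 bits/symbol


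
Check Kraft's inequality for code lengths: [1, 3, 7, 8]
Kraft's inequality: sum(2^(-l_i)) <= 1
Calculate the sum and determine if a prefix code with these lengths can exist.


Sum = 2^(-1) + 2^(-3) + 2^(-7) + 2^(-8)
    = 0.5 + 0.125 + 0.0078125 + 0.00390625
    = 163/256 = 0.63671875
Since 0.63671875 <= 1, Kraft's inequality IS satisfied.
A prefix code with these lengths CAN exist.

Kraft sum = 0.63671875. Satisfied.


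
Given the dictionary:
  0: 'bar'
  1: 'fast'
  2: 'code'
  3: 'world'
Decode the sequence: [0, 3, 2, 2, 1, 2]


Look up each index in the dictionary:
  0 -> 'bar'
  3 -> 'world'
  2 -> 'code'
  2 -> 'code'
  1 -> 'fast'
  2 -> 'code'

Decoded: "bar world code code fast code"


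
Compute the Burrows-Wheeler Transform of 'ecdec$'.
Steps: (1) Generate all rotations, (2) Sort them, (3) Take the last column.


Rotations (sorted):
  0: $ecdec -> last char: c
  1: c$ecde -> last char: e
  2: cdec$e -> last char: e
  3: dec$ec -> last char: c
  4: ec$ecd -> last char: d
  5: ecdec$ -> last char: $


BWT = ceecd$


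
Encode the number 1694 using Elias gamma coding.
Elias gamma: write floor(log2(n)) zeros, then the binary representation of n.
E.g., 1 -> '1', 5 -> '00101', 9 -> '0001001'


num_bits = floor(log2(1694)) + 1 = 11
leading_zeros = num_bits - 1 = 10
binary(1694) = 11010011110

Elias gamma(1694) = '0000000000' + '11010011110' = 000000000011010011110 (21 bits)


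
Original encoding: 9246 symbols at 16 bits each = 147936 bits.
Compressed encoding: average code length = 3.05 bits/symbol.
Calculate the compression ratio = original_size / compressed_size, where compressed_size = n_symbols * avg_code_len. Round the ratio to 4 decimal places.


original_size = n_symbols * orig_bits = 9246 * 16 = 147936 bits
compressed_size = n_symbols * avg_code_len = 9246 * 3.05 = 28200.3 bits
ratio = original_size / compressed_size = 147936 / 28200.3 = 5.2459

Compression ratio = 5.2459


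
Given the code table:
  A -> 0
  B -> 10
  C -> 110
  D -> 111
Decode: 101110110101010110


Decoding:
10 -> B
111 -> D
0 -> A
110 -> C
10 -> B
10 -> B
10 -> B
110 -> C


Result: BDACBBBC


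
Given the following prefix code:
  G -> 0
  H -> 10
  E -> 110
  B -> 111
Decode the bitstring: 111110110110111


Decoding step by step:
Bits 111 -> B
Bits 110 -> E
Bits 110 -> E
Bits 110 -> E
Bits 111 -> B


Decoded message: BEEEB


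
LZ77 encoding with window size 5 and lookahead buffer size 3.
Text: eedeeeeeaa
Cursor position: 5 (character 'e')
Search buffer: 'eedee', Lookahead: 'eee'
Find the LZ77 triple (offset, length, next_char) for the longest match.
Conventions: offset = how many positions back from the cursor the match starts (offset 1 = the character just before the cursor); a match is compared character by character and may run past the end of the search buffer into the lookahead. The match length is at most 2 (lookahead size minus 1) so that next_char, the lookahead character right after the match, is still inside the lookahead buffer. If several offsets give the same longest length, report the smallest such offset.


Try each offset into the search buffer:
  offset=1 (pos 4, char 'e'): match length 2
  offset=2 (pos 3, char 'e'): match length 2
  offset=3 (pos 2, char 'd'): match length 0
  offset=4 (pos 1, char 'e'): match length 1
  offset=5 (pos 0, char 'e'): match length 2
Longest match has length 2, found at offsets 1, 2, 5; take the smallest, offset 1.
next_char = character at position 5 + 2 = 7 -> 'e'

Best match: offset=1, length=2 (matching 'ee' starting at position 4)
LZ77 triple: (1, 2, 'e')


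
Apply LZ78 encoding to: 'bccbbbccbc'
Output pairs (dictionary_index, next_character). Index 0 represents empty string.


LZ78 encoding steps:
Dictionary: {0: ''}
Step 1: w='' (idx 0), next='b' -> output (0, 'b'), add 'b' as idx 1
Step 2: w='' (idx 0), next='c' -> output (0, 'c'), add 'c' as idx 2
Step 3: w='c' (idx 2), next='b' -> output (2, 'b'), add 'cb' as idx 3
Step 4: w='b' (idx 1), next='b' -> output (1, 'b'), add 'bb' as idx 4
Step 5: w='c' (idx 2), next='c' -> output (2, 'c'), add 'cc' as idx 5
Step 6: w='b' (idx 1), next='c' -> output (1, 'c'), add 'bc' as idx 6


Encoded: [(0, 'b'), (0, 'c'), (2, 'b'), (1, 'b'), (2, 'c'), (1, 'c')]


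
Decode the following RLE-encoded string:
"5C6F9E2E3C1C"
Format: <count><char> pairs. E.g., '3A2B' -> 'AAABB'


Expanding each <count><char> pair:
  5C -> 'CCCCC'
  6F -> 'FFFFFF'
  9E -> 'EEEEEEEEE'
  2E -> 'EE'
  3C -> 'CCC'
  1C -> 'C'

Decoded = CCCCCFFFFFFEEEEEEEEEEECCCC


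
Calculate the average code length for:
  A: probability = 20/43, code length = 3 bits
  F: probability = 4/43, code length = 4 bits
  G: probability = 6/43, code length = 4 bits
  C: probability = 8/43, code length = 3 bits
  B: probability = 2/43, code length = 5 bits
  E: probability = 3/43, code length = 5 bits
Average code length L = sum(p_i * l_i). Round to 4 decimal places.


Weighted contributions p_i * l_i:
  A: (20/43) * 3 = 60/43
  F: (4/43) * 4 = 16/43
  G: (6/43) * 4 = 24/43
  C: (8/43) * 3 = 24/43
  B: (2/43) * 5 = 10/43
  E: (3/43) * 5 = 15/43
Sum = (60 + 16 + 24 + 24 + 10 + 15)/43 = 149/43

L = 149/43 = 3.4651 bits/symbol


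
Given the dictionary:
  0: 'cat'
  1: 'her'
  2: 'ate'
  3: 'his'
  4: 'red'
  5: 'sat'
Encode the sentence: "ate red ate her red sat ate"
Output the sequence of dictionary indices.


Look up each word in the dictionary:
  'ate' -> 2
  'red' -> 4
  'ate' -> 2
  'her' -> 1
  'red' -> 4
  'sat' -> 5
  'ate' -> 2

Encoded: [2, 4, 2, 1, 4, 5, 2]


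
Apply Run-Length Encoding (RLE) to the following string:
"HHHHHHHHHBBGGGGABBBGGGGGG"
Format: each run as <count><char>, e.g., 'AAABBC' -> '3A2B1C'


Scanning runs left to right:
  i=0: run of 'H' x 9 -> '9H'
  i=9: run of 'B' x 2 -> '2B'
  i=11: run of 'G' x 4 -> '4G'
  i=15: run of 'A' x 1 -> '1A'
  i=16: run of 'B' x 3 -> '3B'
  i=19: run of 'G' x 6 -> '6G'

RLE = 9H2B4G1A3B6G


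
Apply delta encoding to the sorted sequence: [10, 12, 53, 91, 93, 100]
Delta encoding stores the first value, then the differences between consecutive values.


First value: 10
Deltas:
  12 - 10 = 2
  53 - 12 = 41
  91 - 53 = 38
  93 - 91 = 2
  100 - 93 = 7


Delta encoded: [10, 2, 41, 38, 2, 7]


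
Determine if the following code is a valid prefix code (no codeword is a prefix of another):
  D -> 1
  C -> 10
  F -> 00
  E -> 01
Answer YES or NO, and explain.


Checking each pair (does one codeword prefix another?):
  D='1' vs C='10': prefix -- VIOLATION

NO -- this is NOT a valid prefix code. D (1) is a prefix of C (10).


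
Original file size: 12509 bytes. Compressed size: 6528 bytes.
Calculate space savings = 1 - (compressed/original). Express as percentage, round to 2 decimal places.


ratio = compressed/original = 6528/12509 = 0.521864
savings = 1 - ratio = 1 - 0.521864 = 0.478136
as a percentage: 0.478136 * 100 = 47.81%

Space savings = 1 - 6528/12509 = 47.81%


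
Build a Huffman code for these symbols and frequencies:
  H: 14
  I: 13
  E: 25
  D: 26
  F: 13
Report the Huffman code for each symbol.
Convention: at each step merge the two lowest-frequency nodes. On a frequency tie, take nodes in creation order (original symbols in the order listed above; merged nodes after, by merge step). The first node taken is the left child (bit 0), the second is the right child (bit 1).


Huffman tree construction:
Step 1: Merge I(13) + F(13) = 26
Step 2: Merge H(14) + E(25) = 39
Step 3: Merge D(26) + (I+F)(26) = 52
Step 4: Merge (H+E)(39) + (D+(I+F))(52) = 91
Read each symbol's code off the tree from the root (left child = 0, right child = 1).

Codes:
  H: 00 (length 2)
  I: 110 (length 3)
  E: 01 (length 2)
  D: 10 (length 2)
  F: 111 (length 3)
Average code length: 208/91 = 2.2857 bits/symbol


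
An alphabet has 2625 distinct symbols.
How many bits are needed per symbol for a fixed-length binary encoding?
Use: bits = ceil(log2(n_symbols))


log2(2625) = 11.3581
Bracket: 2^11 = 2048 < 2625 <= 2^12 = 4096
So ceil(log2(2625)) = 12

bits = ceil(log2(2625)) = ceil(11.3581) = 12 bits


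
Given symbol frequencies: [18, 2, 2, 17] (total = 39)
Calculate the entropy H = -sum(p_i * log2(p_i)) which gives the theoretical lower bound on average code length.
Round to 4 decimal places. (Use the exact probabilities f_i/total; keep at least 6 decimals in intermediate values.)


Per-symbol terms -p_i * log2(p_i) with p_i = f_i/39:
  p = 18/39 = 0.461538: log2(p) = -1.115477, -p*log2(p) = 0.514836
  p = 2/39 = 0.051282: log2(p) = -4.285402, -p*log2(p) = 0.219764
  p = 2/39 = 0.051282: log2(p) = -4.285402, -p*log2(p) = 0.219764
  p = 17/39 = 0.435897: log2(p) = -1.197939, -p*log2(p) = 0.522179
H = 0.514836 + 0.219764 + 0.219764 + 0.522179 = 1.476543

H = 1.4765 bits/symbol


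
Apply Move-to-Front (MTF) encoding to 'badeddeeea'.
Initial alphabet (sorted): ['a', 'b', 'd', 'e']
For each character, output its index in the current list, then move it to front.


MTF encoding:
'b': index 1 in ['a', 'b', 'd', 'e'] -> ['b', 'a', 'd', 'e']
'a': index 1 in ['b', 'a', 'd', 'e'] -> ['a', 'b', 'd', 'e']
'd': index 2 in ['a', 'b', 'd', 'e'] -> ['d', 'a', 'b', 'e']
'e': index 3 in ['d', 'a', 'b', 'e'] -> ['e', 'd', 'a', 'b']
'd': index 1 in ['e', 'd', 'a', 'b'] -> ['d', 'e', 'a', 'b']
'd': index 0 in ['d', 'e', 'a', 'b'] -> ['d', 'e', 'a', 'b']
'e': index 1 in ['d', 'e', 'a', 'b'] -> ['e', 'd', 'a', 'b']
'e': index 0 in ['e', 'd', 'a', 'b'] -> ['e', 'd', 'a', 'b']
'e': index 0 in ['e', 'd', 'a', 'b'] -> ['e', 'd', 'a', 'b']
'a': index 2 in ['e', 'd', 'a', 'b'] -> ['a', 'e', 'd', 'b']


Output: [1, 1, 2, 3, 1, 0, 1, 0, 0, 2]


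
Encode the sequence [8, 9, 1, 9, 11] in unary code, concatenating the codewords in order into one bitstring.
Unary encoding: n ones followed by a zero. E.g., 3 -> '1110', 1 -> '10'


Encode each number as n ones followed by a terminating 0:
  8 -> 111111110 (9 bits)
  9 -> 1111111110 (10 bits)
  1 -> 10 (2 bits)
  9 -> 1111111110 (10 bits)
  11 -> 111111111110 (12 bits)
Total length = 9 + 10 + 2 + 10 + 12 = 43 bits.

Unary([8, 9, 1, 9, 11]) = 1111111101111111110101111111110111111111110 (43 bits)


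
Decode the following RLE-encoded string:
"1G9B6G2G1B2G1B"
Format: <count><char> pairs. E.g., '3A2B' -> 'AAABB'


Expanding each <count><char> pair:
  1G -> 'G'
  9B -> 'BBBBBBBBB'
  6G -> 'GGGGGG'
  2G -> 'GG'
  1B -> 'B'
  2G -> 'GG'
  1B -> 'B'

Decoded = GBBBBBBBBBGGGGGGGGBGGB


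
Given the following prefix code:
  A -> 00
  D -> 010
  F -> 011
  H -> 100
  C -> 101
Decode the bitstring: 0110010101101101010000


Decoding step by step:
Bits 011 -> F
Bits 00 -> A
Bits 101 -> C
Bits 011 -> F
Bits 011 -> F
Bits 010 -> D
Bits 100 -> H
Bits 00 -> A


Decoded message: FACFFDHA


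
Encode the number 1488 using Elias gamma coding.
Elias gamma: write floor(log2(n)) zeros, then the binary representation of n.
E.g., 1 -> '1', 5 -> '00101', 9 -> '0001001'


num_bits = floor(log2(1488)) + 1 = 11
leading_zeros = num_bits - 1 = 10
binary(1488) = 10111010000

Elias gamma(1488) = '0000000000' + '10111010000' = 000000000010111010000 (21 bits)


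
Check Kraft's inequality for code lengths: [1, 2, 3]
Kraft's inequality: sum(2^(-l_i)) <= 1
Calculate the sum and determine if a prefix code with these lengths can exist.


Sum = 2^(-1) + 2^(-2) + 2^(-3)
    = 0.5 + 0.25 + 0.125
    = 7/8 = 0.875
Since 0.875 <= 1, Kraft's inequality IS satisfied.
A prefix code with these lengths CAN exist.

Kraft sum = 0.875. Satisfied.


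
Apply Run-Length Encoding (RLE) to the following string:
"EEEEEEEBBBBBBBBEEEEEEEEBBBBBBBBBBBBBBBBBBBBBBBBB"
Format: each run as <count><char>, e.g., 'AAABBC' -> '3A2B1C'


Scanning runs left to right:
  i=0: run of 'E' x 7 -> '7E'
  i=7: run of 'B' x 8 -> '8B'
  i=15: run of 'E' x 8 -> '8E'
  i=23: run of 'B' x 25 -> '25B'

RLE = 7E8B8E25B


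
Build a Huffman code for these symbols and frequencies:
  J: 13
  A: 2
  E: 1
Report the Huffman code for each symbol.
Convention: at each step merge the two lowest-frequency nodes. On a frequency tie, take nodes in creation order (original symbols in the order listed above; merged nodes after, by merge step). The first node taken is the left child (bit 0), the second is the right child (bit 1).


Huffman tree construction:
Step 1: Merge E(1) + A(2) = 3
Step 2: Merge (E+A)(3) + J(13) = 16
Read each symbol's code off the tree from the root (left child = 0, right child = 1).

Codes:
  J: 1 (length 1)
  A: 01 (length 2)
  E: 00 (length 2)
Average code length: 19/16 = 1.1875 bits/symbol


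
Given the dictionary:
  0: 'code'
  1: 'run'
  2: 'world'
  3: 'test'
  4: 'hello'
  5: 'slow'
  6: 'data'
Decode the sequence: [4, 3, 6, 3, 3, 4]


Look up each index in the dictionary:
  4 -> 'hello'
  3 -> 'test'
  6 -> 'data'
  3 -> 'test'
  3 -> 'test'
  4 -> 'hello'

Decoded: "hello test data test test hello"


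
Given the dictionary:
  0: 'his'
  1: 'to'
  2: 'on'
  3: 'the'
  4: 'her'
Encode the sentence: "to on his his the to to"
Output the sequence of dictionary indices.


Look up each word in the dictionary:
  'to' -> 1
  'on' -> 2
  'his' -> 0
  'his' -> 0
  'the' -> 3
  'to' -> 1
  'to' -> 1

Encoded: [1, 2, 0, 0, 3, 1, 1]


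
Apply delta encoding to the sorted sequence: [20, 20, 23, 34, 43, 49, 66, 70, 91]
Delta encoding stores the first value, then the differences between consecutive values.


First value: 20
Deltas:
  20 - 20 = 0
  23 - 20 = 3
  34 - 23 = 11
  43 - 34 = 9
  49 - 43 = 6
  66 - 49 = 17
  70 - 66 = 4
  91 - 70 = 21


Delta encoded: [20, 0, 3, 11, 9, 6, 17, 4, 21]


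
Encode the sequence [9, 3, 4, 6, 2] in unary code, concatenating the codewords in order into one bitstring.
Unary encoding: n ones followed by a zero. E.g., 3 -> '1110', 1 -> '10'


Encode each number as n ones followed by a terminating 0:
  9 -> 1111111110 (10 bits)
  3 -> 1110 (4 bits)
  4 -> 11110 (5 bits)
  6 -> 1111110 (7 bits)
  2 -> 110 (3 bits)
Total length = 10 + 4 + 5 + 7 + 3 = 29 bits.

Unary([9, 3, 4, 6, 2]) = 11111111101110111101111110110 (29 bits)


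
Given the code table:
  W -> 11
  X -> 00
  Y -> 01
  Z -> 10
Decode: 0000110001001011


Decoding:
00 -> X
00 -> X
11 -> W
00 -> X
01 -> Y
00 -> X
10 -> Z
11 -> W


Result: XXWXYXZW


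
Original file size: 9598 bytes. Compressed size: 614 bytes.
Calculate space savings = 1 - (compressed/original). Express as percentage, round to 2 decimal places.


ratio = compressed/original = 614/9598 = 0.063972
savings = 1 - ratio = 1 - 0.063972 = 0.936028
as a percentage: 0.936028 * 100 = 93.6%

Space savings = 1 - 614/9598 = 93.6%


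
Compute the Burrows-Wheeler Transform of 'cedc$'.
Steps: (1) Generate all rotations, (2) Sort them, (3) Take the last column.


Rotations (sorted):
  0: $cedc -> last char: c
  1: c$ced -> last char: d
  2: cedc$ -> last char: $
  3: dc$ce -> last char: e
  4: edc$c -> last char: c


BWT = cd$ec


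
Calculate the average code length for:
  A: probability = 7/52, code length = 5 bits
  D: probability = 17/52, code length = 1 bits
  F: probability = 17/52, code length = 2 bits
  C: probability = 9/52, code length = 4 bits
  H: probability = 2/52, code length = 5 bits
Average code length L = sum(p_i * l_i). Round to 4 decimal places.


Weighted contributions p_i * l_i:
  A: (7/52) * 5 = 35/52
  D: (17/52) * 1 = 17/52
  F: (17/52) * 2 = 34/52
  C: (9/52) * 4 = 36/52
  H: (2/52) * 5 = 10/52
Sum = (35 + 17 + 34 + 36 + 10)/52 = 132/52

L = 132/52 = 2.5385 bits/symbol


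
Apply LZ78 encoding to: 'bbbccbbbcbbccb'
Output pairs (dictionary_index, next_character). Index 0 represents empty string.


LZ78 encoding steps:
Dictionary: {0: ''}
Step 1: w='' (idx 0), next='b' -> output (0, 'b'), add 'b' as idx 1
Step 2: w='b' (idx 1), next='b' -> output (1, 'b'), add 'bb' as idx 2
Step 3: w='' (idx 0), next='c' -> output (0, 'c'), add 'c' as idx 3
Step 4: w='c' (idx 3), next='b' -> output (3, 'b'), add 'cb' as idx 4
Step 5: w='bb' (idx 2), next='c' -> output (2, 'c'), add 'bbc' as idx 5
Step 6: w='bbc' (idx 5), next='c' -> output (5, 'c'), add 'bbcc' as idx 6
Step 7: w='b' (idx 1), end of input -> output (1, '')


Encoded: [(0, 'b'), (1, 'b'), (0, 'c'), (3, 'b'), (2, 'c'), (5, 'c'), (1, '')]


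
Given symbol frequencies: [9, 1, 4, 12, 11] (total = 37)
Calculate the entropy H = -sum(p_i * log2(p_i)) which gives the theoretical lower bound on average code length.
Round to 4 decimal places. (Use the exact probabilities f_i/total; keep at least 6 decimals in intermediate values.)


Per-symbol terms -p_i * log2(p_i) with p_i = f_i/37:
  p = 9/37 = 0.243243: log2(p) = -2.039528, -p*log2(p) = 0.496101
  p = 1/37 = 0.027027: log2(p) = -5.209453, -p*log2(p) = 0.140796
  p = 4/37 = 0.108108: log2(p) = -3.209453, -p*log2(p) = 0.346968
  p = 12/37 = 0.324324: log2(p) = -1.624491, -p*log2(p) = 0.526862
  p = 11/37 = 0.297297: log2(p) = -1.750022, -p*log2(p) = 0.520277
H = 0.496101 + 0.140796 + 0.346968 + 0.526862 + 0.520277 = 2.031004

H = 2.031 bits/symbol


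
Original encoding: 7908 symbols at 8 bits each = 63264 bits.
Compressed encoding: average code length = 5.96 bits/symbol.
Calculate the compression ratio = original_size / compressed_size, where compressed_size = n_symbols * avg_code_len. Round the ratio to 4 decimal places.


original_size = n_symbols * orig_bits = 7908 * 8 = 63264 bits
compressed_size = n_symbols * avg_code_len = 7908 * 5.96 = 47131.68 bits
ratio = original_size / compressed_size = 63264 / 47131.68 = 1.3423

Compression ratio = 1.3423


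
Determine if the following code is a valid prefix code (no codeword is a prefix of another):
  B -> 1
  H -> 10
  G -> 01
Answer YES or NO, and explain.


Checking each pair (does one codeword prefix another?):
  B='1' vs H='10': prefix -- VIOLATION

NO -- this is NOT a valid prefix code. B (1) is a prefix of H (10).


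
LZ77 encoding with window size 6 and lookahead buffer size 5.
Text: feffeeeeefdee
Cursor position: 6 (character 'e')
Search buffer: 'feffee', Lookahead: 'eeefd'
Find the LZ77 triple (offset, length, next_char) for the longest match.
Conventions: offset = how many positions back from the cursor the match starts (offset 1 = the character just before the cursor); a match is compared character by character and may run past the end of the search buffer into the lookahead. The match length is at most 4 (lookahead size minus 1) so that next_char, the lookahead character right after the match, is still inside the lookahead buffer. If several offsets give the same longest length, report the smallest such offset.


Try each offset into the search buffer:
  offset=1 (pos 5, char 'e'): match length 3
  offset=2 (pos 4, char 'e'): match length 3
  offset=3 (pos 3, char 'f'): match length 0
  offset=4 (pos 2, char 'f'): match length 0
  offset=5 (pos 1, char 'e'): match length 1
  offset=6 (pos 0, char 'f'): match length 0
Longest match has length 3, found at offsets 1, 2; take the smallest, offset 1.
next_char = character at position 6 + 3 = 9 -> 'f'

Best match: offset=1, length=3 (matching 'eee' starting at position 5)
LZ77 triple: (1, 3, 'f')


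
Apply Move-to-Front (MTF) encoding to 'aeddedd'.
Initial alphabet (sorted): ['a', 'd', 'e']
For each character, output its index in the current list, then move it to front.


MTF encoding:
'a': index 0 in ['a', 'd', 'e'] -> ['a', 'd', 'e']
'e': index 2 in ['a', 'd', 'e'] -> ['e', 'a', 'd']
'd': index 2 in ['e', 'a', 'd'] -> ['d', 'e', 'a']
'd': index 0 in ['d', 'e', 'a'] -> ['d', 'e', 'a']
'e': index 1 in ['d', 'e', 'a'] -> ['e', 'd', 'a']
'd': index 1 in ['e', 'd', 'a'] -> ['d', 'e', 'a']
'd': index 0 in ['d', 'e', 'a'] -> ['d', 'e', 'a']


Output: [0, 2, 2, 0, 1, 1, 0]
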